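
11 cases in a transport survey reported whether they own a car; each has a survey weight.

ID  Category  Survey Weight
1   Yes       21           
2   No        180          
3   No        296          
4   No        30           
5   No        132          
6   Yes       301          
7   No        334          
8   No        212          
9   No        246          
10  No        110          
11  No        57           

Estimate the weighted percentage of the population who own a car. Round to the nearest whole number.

Sum of weights for 'Yes' = 21 + 301 = 322
Total weight = 21 + 180 + 296 + 30 + 132 + 301 + 334 + 212 + 246 + 110 + 57 = 1919
Weighted proportion = 322 / 1919 = 0.16779573 → 16.779573%

17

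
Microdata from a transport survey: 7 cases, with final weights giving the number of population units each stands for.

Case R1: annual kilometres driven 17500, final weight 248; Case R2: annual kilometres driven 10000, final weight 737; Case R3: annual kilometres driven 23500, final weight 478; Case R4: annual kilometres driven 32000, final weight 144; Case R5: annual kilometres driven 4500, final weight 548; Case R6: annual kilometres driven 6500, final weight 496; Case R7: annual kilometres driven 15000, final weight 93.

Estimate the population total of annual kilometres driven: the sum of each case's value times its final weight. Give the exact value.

Weighted total = 17500×248 + 10000×737 + 23500×478 + 32000×144 + 4500×548 + 6500×496 + 15000×93
  = 4340000 + 7370000 + 11233000 + 4608000 + 2466000 + 3224000 + 1395000 = 34636000

34636000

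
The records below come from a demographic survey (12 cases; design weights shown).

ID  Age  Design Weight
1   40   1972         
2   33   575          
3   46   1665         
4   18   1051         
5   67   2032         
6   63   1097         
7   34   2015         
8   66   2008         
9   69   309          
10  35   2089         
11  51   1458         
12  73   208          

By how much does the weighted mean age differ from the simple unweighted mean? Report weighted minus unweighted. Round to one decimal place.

Unweighted sum = 40 + 33 + 46 + 18 + 67 + 63 + 34 + 66 + 69 + 35 + 51 + 73 = 595
Unweighted mean = 595 / 12 = 49.583333
Weighted sum = 40×1972 + 33×575 + 46×1665 + 18×1051 + 67×2032 + 63×1097 + 34×2015 + 66×2008 + 69×309 + 35×2089 + 51×1458 + 73×208
  = 78880 + 18975 + 76590 + 18918 + 136144 + 69111 + 68510 + 132528 + 21321 + 73115 + 74358 + 15184 = 783634
Sum of weights = 1972 + 575 + 1665 + 1051 + 2032 + 1097 + 2015 + 2008 + 309 + 2089 + 1458 + 208 = 16479
Weighted mean = 783634 / 16479 = 47.553492
Difference (weighted minus unweighted) = -2.029841

-2.0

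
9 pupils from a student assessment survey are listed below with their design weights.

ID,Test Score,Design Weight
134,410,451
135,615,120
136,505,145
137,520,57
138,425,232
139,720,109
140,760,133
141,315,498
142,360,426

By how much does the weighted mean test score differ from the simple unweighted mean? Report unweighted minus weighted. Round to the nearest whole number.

Unweighted sum = 410 + 615 + 505 + 520 + 425 + 720 + 760 + 315 + 360 = 4630
Unweighted mean = 4630 / 9 = 514.44444
Weighted sum = 410×451 + 615×120 + 505×145 + 520×57 + 425×232 + 720×109 + 760×133 + 315×498 + 360×426
  = 949965
Sum of weights = 451 + 120 + 145 + 57 + 232 + 109 + 133 + 498 + 426 = 2171
Weighted mean = 949965 / 2171 = 437.57024
Difference (unweighted minus weighted) = 76.8742

77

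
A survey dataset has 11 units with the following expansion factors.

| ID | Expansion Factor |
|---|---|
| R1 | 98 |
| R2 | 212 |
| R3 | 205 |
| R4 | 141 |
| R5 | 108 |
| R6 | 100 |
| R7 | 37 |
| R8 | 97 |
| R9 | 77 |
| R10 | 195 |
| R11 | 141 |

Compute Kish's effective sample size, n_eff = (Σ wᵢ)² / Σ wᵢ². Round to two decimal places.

Σ wᵢ = 98 + 212 + 205 + 141 + 108 + 100 + 37 + 97 + 77 + 195 + 141 = 1411
Σ wᵢ² = 212731
n_eff = 1411² / 212731 = 1990921 / 212731 = 9.3588664

9.36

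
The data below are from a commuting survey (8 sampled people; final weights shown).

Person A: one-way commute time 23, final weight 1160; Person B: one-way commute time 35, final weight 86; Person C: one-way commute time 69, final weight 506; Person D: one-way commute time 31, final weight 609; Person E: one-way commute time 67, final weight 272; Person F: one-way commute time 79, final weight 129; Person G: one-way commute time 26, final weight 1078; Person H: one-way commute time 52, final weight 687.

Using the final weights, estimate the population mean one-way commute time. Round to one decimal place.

38.8

Weighted sum = 23×1160 + 35×86 + 69×506 + 31×609 + 67×272 + 79×129 + 26×1078 + 52×687
  = 26680 + 3010 + 34914 + 18879 + 18224 + 10191 + 28028 + 35724 = 175650
Sum of weights = 1160 + 86 + 506 + 609 + 272 + 129 + 1078 + 687 = 4527
Weighted mean = 175650 / 4527 = 38.80053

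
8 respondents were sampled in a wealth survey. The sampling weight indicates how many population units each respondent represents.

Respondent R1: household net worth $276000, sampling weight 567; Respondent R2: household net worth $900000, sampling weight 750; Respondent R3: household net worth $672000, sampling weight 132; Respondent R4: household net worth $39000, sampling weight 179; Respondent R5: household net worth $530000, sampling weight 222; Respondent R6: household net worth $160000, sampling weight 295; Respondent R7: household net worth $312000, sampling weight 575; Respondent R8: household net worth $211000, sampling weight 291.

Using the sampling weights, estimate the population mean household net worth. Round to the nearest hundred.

Weighted sum = 276000×567 + 900000×750 + 672000×132 + 39000×179 + 530000×222 + 160000×295 + 312000×575 + 211000×291
  = 156492000 + 675000000 + 88704000 + 6981000 + 117660000 + 47200000 + 179400000 + 61401000 = 1332838000
Sum of weights = 567 + 750 + 132 + 179 + 222 + 295 + 575 + 291 = 3011
Weighted mean = 1332838000 / 3011 = 442656.26

442700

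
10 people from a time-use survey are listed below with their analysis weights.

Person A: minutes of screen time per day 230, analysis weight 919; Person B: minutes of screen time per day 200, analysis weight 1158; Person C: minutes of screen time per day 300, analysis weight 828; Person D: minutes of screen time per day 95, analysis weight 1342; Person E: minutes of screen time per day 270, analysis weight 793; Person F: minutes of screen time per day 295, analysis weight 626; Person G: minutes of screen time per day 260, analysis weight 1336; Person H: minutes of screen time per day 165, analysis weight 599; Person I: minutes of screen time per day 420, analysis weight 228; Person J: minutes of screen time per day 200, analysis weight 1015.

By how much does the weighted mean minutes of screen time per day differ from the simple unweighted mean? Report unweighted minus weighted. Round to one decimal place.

Unweighted sum = 230 + 200 + 300 + 95 + 270 + 295 + 260 + 165 + 420 + 200 = 2435
Unweighted mean = 2435 / 10 = 243.5
Weighted sum = 230×919 + 200×1158 + 300×828 + 95×1342 + 270×793 + 295×626 + 260×1336 + 165×599 + 420×228 + 200×1015
  = 211370 + 231600 + 248400 + 127490 + 214110 + 184670 + 347360 + 98835 + 95760 + 203000 = 1962595
Sum of weights = 919 + 1158 + 828 + 1342 + 793 + 626 + 1336 + 599 + 228 + 1015 = 8844
Weighted mean = 1962595 / 8844 = 221.9126
Difference (unweighted minus weighted) = 21.587404

21.6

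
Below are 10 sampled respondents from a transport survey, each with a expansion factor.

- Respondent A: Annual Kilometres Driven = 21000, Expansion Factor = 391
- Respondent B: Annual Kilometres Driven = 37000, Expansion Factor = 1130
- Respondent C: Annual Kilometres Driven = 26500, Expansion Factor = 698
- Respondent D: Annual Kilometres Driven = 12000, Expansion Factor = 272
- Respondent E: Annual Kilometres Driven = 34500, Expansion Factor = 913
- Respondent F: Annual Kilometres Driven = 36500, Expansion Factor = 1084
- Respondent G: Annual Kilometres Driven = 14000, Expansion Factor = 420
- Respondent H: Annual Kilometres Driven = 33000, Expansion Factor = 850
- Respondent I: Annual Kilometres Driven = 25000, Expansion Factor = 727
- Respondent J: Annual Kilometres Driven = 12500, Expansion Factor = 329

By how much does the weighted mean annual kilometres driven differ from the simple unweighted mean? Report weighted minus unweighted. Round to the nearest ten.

Unweighted sum = 21000 + 37000 + 26500 + 12000 + 34500 + 36500 + 14000 + 33000 + 25000 + 12500 = 252000
Unweighted mean = 252000 / 10 = 25200
Weighted sum = 21000×391 + 37000×1130 + 26500×698 + 12000×272 + 34500×913 + 36500×1084 + 14000×420 + 33000×850 + 25000×727 + 12500×329
  = 199064000
Sum of weights = 6814
Weighted mean = 199064000 / 6814 = 29213.971
Difference (weighted minus unweighted) = 4013.9712

4010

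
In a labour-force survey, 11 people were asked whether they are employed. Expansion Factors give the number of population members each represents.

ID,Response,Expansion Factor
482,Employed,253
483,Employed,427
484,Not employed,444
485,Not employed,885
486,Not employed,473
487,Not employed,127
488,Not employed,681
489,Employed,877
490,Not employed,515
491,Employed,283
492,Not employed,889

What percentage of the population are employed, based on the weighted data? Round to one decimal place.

31.4

Sum of weights for 'Employed' = 253 + 427 + 877 + 283 = 1840
Total weight = 253 + 427 + 444 + 885 + 473 + 127 + 681 + 877 + 515 + 283 + 889 = 5854
Weighted proportion = 1840 / 5854 = 0.314315 → 31.4315%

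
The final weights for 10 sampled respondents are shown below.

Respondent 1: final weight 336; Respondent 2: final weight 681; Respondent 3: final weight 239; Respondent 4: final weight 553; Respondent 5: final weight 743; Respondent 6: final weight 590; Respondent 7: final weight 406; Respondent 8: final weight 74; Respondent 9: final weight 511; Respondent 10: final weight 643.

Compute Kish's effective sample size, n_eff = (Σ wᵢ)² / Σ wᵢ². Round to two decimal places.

Σ wᵢ = 336 + 681 + 239 + 553 + 743 + 590 + 406 + 74 + 511 + 643 = 4776
Σ wᵢ² = 112896 + 463761 + 57121 + 305809 + 552049 + 348100 + 164836 + 5476 + 261121 + 413449 = 2684618
n_eff = 4776² / 2684618 = 22810176 / 2684618 = 8.4966189

8.50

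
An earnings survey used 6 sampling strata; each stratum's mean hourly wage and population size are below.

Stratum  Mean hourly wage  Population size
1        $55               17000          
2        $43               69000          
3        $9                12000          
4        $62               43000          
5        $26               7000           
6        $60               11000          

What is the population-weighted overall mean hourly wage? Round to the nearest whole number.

47

Σ Nₕ·x̄ₕ = 55×17000 + 43×69000 + 9×12000 + 62×43000 + 26×7000 + 60×11000
  = 7518000
Σ Nₕ = 17000 + 69000 + 12000 + 43000 + 7000 + 11000 = 159000
Overall mean = 7518000 / 159000 = 47.283019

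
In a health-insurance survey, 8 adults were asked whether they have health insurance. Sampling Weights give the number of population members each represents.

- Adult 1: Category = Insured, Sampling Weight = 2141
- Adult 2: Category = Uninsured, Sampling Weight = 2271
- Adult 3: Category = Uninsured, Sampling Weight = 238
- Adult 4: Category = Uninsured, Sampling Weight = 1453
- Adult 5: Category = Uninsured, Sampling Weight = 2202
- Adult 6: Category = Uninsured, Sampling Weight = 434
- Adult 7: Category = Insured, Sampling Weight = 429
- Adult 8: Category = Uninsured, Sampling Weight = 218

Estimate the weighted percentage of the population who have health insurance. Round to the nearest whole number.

Sum of weights for 'Insured' = 2141 + 429 = 2570
Total weight = 2141 + 2271 + 238 + 1453 + 2202 + 434 + 429 + 218 = 9386
Weighted proportion = 2570 / 9386 = 0.27381206 → 27.381206%

27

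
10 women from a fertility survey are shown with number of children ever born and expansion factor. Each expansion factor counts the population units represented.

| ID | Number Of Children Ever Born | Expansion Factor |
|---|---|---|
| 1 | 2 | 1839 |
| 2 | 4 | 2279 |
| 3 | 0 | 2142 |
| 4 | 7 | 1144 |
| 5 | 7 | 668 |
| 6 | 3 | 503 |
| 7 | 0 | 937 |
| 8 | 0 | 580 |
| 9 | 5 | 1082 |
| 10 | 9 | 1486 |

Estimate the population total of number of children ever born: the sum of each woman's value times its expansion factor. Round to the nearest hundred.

45800

Weighted total = 2×1839 + 4×2279 + 0×2142 + 7×1144 + 7×668 + 3×503 + 0×937 + 0×580 + 5×1082 + 9×1486
  = 3678 + 9116 + 0 + 8008 + 4676 + 1509 + 0 + 0 + 5410 + 13374 = 45771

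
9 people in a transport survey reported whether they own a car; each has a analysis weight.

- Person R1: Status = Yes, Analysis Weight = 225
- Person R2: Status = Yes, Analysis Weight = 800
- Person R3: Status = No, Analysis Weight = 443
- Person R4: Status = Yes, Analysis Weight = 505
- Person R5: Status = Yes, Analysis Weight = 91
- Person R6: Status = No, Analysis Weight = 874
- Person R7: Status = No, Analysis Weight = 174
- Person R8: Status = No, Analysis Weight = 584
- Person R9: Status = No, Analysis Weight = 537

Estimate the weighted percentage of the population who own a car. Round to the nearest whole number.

Sum of weights for 'Yes' = 225 + 800 + 505 + 91 = 1621
Total weight = 4233
Weighted proportion = 1621 / 4233 = 0.38294354 → 38.294354%

38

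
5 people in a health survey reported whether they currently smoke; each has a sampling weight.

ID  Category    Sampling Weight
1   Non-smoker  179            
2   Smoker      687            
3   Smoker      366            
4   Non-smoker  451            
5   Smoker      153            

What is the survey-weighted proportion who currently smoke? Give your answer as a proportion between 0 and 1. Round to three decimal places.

0.657

Sum of weights for 'Smoker' = 687 + 366 + 153 = 1206
Total weight = 179 + 687 + 366 + 451 + 153 = 1836
Weighted proportion = 1206 / 1836 = 0.65686275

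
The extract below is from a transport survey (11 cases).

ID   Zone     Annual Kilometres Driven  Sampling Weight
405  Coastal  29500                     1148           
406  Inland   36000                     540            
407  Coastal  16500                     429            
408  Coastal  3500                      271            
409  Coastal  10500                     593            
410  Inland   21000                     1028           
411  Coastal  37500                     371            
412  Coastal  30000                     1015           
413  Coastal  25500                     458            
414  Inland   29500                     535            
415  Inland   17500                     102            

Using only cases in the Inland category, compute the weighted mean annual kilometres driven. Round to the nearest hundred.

Inland rows: 406, 410, 414, 415
Weighted sum = 36000×540 + 21000×1028 + 29500×535 + 17500×102
  = 19440000 + 21588000 + 15782500 + 1785000 = 58595500
Sum of weights = 540 + 1028 + 535 + 102 = 2205
Weighted mean = 58595500 / 2205 = 26573.923

26600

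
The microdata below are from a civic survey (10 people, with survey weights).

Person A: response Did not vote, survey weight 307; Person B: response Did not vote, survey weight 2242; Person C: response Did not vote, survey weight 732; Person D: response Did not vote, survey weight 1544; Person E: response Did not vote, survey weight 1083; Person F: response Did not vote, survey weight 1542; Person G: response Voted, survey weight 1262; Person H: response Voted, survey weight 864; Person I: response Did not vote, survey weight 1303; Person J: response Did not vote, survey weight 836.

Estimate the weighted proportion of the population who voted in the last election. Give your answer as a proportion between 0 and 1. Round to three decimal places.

Sum of weights for 'Voted' = 1262 + 864 = 2126
Total weight = 307 + 2242 + 732 + 1544 + 1083 + 1542 + 1262 + 864 + 1303 + 836 = 11715
Weighted proportion = 2126 / 11715 = 0.18147674

0.181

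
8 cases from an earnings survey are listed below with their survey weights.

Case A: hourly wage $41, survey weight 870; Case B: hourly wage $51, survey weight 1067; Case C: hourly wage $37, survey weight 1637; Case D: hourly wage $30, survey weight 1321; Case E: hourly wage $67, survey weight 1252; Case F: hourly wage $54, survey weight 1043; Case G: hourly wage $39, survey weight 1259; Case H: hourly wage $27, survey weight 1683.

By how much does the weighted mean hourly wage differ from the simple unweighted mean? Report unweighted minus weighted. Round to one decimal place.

1.3

Unweighted sum = 41 + 51 + 37 + 30 + 67 + 54 + 39 + 27 = 346
Unweighted mean = 346 / 8 = 43.25
Weighted sum = 41×870 + 51×1067 + 37×1637 + 30×1321 + 67×1252 + 54×1043 + 39×1259 + 27×1683
  = 35670 + 54417 + 60569 + 39630 + 83884 + 56322 + 49101 + 45441 = 425034
Sum of weights = 10132
Weighted mean = 425034 / 10132 = 41.949664
Difference (unweighted minus weighted) = 1.3003356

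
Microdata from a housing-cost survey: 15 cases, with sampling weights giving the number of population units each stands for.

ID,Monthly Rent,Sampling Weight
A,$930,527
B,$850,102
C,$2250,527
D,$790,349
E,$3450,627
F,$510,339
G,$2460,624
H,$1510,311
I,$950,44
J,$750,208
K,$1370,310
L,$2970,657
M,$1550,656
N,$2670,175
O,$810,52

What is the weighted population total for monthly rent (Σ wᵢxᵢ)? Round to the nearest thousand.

10479000

Weighted total = 10478920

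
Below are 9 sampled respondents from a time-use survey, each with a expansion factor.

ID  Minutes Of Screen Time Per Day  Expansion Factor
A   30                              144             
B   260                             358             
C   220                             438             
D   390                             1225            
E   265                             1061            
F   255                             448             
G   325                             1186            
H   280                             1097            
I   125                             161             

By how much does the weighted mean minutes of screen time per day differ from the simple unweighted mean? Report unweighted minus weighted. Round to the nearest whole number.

-52

Unweighted sum = 30 + 260 + 220 + 390 + 265 + 255 + 325 + 280 + 125 = 2150
Unweighted mean = 2150 / 9 = 238.88889
Weighted sum = 1779650
Sum of weights = 144 + 358 + 438 + 1225 + 1061 + 448 + 1186 + 1097 + 161 = 6118
Weighted mean = 1779650 / 6118 = 290.88754
Difference (unweighted minus weighted) = -51.998656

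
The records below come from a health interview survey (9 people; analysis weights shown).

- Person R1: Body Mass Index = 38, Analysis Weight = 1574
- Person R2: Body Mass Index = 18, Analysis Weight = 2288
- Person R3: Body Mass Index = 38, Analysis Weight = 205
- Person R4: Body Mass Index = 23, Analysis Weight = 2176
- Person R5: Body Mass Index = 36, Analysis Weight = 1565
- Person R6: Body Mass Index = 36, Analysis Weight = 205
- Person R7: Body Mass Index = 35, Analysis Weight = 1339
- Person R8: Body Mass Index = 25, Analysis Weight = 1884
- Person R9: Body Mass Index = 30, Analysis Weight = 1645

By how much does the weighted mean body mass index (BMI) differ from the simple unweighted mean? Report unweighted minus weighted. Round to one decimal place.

Unweighted sum = 279
Unweighted mean = 279 / 9 = 31
Weighted sum = 38×1574 + 18×2288 + 38×205 + 23×2176 + 36×1565 + 36×205 + 35×1339 + 25×1884 + 30×1645
  = 365869
Sum of weights = 1574 + 2288 + 205 + 2176 + 1565 + 205 + 1339 + 1884 + 1645 = 12881
Weighted mean = 365869 / 12881 = 28.403773
Difference (unweighted minus weighted) = 2.596227

2.6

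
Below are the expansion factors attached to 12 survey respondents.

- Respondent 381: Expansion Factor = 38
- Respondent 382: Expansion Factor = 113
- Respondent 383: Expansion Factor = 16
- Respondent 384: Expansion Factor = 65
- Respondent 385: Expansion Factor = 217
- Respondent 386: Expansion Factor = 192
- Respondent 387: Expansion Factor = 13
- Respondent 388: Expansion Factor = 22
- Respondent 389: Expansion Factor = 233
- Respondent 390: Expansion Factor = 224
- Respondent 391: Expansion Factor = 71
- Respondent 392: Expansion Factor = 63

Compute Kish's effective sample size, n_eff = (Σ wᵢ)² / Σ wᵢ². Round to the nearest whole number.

Σ wᵢ = 38 + 113 + 16 + 65 + 217 + 192 + 13 + 22 + 233 + 224 + 71 + 63 = 1267
Σ wᵢ² = 216775
n_eff = 1267² / 216775 = 1605289 / 216775 = 7.4053235

7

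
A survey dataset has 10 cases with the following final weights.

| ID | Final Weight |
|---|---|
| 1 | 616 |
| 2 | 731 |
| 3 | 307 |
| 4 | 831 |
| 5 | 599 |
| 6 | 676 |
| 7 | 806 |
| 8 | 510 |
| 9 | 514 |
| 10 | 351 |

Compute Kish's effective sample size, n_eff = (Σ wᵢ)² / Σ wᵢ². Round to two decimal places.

9.26

Σ wᵢ = 616 + 731 + 307 + 831 + 599 + 676 + 806 + 510 + 514 + 351 = 5941
Σ wᵢ² = 379456 + 534361 + 94249 + 690561 + 358801 + 456976 + 649636 + 260100 + 264196 + 123201 = 3811537
n_eff = 5941² / 3811537 = 35295481 / 3811537 = 9.2601701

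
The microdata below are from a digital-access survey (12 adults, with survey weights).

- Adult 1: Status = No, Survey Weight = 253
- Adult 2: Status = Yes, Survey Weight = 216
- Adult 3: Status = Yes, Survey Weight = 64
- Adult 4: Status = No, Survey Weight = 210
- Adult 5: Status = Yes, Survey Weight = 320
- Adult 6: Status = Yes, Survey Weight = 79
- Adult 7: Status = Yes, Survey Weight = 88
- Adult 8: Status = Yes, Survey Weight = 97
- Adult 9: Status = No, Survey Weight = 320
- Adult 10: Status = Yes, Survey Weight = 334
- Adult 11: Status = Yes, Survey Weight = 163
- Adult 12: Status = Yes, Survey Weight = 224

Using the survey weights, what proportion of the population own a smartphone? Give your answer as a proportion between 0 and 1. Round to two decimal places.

Sum of weights for 'Yes' = 216 + 64 + 320 + 79 + 88 + 97 + 334 + 163 + 224 = 1585
Total weight = 253 + 216 + 64 + 210 + 320 + 79 + 88 + 97 + 320 + 334 + 163 + 224 = 2368
Weighted proportion = 1585 / 2368 = 0.66934122

0.67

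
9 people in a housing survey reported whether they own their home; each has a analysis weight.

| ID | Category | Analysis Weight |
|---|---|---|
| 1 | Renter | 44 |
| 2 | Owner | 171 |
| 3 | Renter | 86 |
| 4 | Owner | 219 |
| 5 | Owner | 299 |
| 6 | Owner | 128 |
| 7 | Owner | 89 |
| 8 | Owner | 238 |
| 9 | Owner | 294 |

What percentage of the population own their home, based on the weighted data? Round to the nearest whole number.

92

Sum of weights for 'Owner' = 171 + 219 + 299 + 128 + 89 + 238 + 294 = 1438
Total weight = 44 + 171 + 86 + 219 + 299 + 128 + 89 + 238 + 294 = 1568
Weighted proportion = 1438 / 1568 = 0.91709184 → 91.709184%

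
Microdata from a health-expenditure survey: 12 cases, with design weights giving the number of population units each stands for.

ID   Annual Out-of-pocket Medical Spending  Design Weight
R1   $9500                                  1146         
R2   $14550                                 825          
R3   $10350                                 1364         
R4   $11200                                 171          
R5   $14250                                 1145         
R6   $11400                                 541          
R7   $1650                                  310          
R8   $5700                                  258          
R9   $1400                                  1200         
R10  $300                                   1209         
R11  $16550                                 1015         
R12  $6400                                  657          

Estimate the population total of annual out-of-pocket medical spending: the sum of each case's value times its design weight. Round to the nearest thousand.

86435000

Weighted total = 9500×1146 + 14550×825 + 10350×1364 + 11200×171 + 14250×1145 + 11400×541 + 1650×310 + 5700×258 + 1400×1200 + 300×1209 + 16550×1015 + 6400×657
  = 10887000 + 12003750 + 14117400 + 1915200 + 16316250 + 6167400 + 511500 + 1470600 + 1680000 + 362700 + 16798250 + 4204800 = 86434850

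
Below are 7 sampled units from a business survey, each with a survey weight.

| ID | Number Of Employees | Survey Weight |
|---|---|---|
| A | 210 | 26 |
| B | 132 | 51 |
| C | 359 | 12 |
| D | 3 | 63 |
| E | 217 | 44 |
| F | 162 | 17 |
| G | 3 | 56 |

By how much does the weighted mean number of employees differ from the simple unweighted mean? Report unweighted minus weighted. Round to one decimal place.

46.7

Unweighted sum = 210 + 132 + 359 + 3 + 217 + 162 + 3 = 1086
Unweighted mean = 1086 / 7 = 155.14286
Weighted sum = 210×26 + 132×51 + 359×12 + 3×63 + 217×44 + 162×17 + 3×56
  = 29159
Sum of weights = 26 + 51 + 12 + 63 + 44 + 17 + 56 = 269
Weighted mean = 29159 / 269 = 108.39777
Difference (unweighted minus weighted) = 46.745088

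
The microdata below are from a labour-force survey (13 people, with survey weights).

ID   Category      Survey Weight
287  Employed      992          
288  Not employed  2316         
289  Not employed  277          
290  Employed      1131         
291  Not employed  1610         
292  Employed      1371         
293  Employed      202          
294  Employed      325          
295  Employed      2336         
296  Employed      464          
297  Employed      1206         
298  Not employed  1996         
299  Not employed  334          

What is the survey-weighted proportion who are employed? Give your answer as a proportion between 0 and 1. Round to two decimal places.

Sum of weights for 'Employed' = 992 + 1131 + 1371 + 202 + 325 + 2336 + 464 + 1206 = 8027
Total weight = 14560
Weighted proportion = 8027 / 14560 = 0.55130495

0.55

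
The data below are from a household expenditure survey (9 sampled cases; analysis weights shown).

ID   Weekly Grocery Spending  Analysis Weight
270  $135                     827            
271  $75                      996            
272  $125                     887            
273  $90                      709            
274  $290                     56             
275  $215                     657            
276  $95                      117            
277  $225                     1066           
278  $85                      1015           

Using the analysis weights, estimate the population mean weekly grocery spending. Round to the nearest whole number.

Weighted sum = 135×827 + 75×996 + 125×887 + 90×709 + 290×56 + 215×657 + 95×117 + 225×1066 + 85×1015
  = 111645 + 74700 + 110875 + 63810 + 16240 + 141255 + 11115 + 239850 + 86275 = 855765
Sum of weights = 827 + 996 + 887 + 709 + 56 + 657 + 117 + 1066 + 1015 = 6330
Weighted mean = 855765 / 6330 = 135.19194

135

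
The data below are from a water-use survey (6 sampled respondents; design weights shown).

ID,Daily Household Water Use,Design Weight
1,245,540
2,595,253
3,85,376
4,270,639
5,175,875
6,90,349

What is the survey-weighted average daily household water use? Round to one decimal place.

221.6

Weighted sum = 245×540 + 595×253 + 85×376 + 270×639 + 175×875 + 90×349
  = 132300 + 150535 + 31960 + 172530 + 153125 + 31410 = 671860
Sum of weights = 540 + 253 + 376 + 639 + 875 + 349 = 3032
Weighted mean = 671860 / 3032 = 221.58971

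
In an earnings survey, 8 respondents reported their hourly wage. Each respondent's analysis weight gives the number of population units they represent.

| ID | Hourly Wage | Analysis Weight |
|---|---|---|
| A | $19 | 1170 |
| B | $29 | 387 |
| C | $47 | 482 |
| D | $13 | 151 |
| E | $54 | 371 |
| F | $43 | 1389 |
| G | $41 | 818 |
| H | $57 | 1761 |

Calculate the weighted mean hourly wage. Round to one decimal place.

41.6

Weighted sum = 19×1170 + 29×387 + 47×482 + 13×151 + 54×371 + 43×1389 + 41×818 + 57×1761
  = 271746
Sum of weights = 1170 + 387 + 482 + 151 + 371 + 1389 + 818 + 1761 = 6529
Weighted mean = 271746 / 6529 = 41.621382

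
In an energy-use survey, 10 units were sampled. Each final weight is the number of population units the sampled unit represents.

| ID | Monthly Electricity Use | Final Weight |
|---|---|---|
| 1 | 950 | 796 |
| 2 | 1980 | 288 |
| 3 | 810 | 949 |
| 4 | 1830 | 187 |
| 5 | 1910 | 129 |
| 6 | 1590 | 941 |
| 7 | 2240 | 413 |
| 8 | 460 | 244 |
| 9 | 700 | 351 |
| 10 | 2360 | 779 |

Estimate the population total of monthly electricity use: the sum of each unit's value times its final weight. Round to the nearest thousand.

Weighted total = 950×796 + 1980×288 + 810×949 + 1830×187 + 1910×129 + 1590×941 + 2240×413 + 460×244 + 700×351 + 2360×779
  = 756200 + 570240 + 768690 + 342210 + 246390 + 1496190 + 925120 + 112240 + 245700 + 1838440 = 7301420

7301000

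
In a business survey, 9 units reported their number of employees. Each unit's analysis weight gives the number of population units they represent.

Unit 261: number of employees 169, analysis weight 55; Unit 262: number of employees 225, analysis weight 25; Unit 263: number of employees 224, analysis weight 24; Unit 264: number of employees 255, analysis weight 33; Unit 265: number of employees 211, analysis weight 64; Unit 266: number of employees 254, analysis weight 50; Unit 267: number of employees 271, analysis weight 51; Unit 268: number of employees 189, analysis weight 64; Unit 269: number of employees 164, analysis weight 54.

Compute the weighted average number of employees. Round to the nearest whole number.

Weighted sum = 169×55 + 225×25 + 224×24 + 255×33 + 211×64 + 254×50 + 271×51 + 189×64 + 164×54
  = 9295 + 5625 + 5376 + 8415 + 13504 + 12700 + 13821 + 12096 + 8856 = 89688
Sum of weights = 55 + 25 + 24 + 33 + 64 + 50 + 51 + 64 + 54 = 420
Weighted mean = 89688 / 420 = 213.54286

214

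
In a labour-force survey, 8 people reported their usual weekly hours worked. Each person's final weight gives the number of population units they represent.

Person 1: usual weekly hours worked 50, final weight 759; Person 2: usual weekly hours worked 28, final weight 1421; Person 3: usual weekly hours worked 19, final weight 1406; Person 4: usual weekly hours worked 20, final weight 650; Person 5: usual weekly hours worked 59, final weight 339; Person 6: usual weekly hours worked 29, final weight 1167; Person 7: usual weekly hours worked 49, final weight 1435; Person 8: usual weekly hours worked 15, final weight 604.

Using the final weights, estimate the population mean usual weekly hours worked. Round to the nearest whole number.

32

Weighted sum = 50×759 + 28×1421 + 19×1406 + 20×650 + 59×339 + 29×1167 + 49×1435 + 15×604
  = 37950 + 39788 + 26714 + 13000 + 20001 + 33843 + 70315 + 9060 = 250671
Sum of weights = 7781
Weighted mean = 250671 / 7781 = 32.215782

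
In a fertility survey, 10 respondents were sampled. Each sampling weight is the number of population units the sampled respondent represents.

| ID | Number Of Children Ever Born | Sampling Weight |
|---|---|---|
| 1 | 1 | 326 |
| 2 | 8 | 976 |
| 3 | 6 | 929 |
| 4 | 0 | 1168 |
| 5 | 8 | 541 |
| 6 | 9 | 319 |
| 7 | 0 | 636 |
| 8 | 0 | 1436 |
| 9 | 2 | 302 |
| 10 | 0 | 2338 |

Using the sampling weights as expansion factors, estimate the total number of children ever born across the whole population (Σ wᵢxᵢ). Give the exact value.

Weighted total = 1×326 + 8×976 + 6×929 + 0×1168 + 8×541 + 9×319 + 0×636 + 0×1436 + 2×302 + 0×2338
  = 326 + 7808 + 5574 + 0 + 4328 + 2871 + 0 + 0 + 604 + 0 = 21511

21511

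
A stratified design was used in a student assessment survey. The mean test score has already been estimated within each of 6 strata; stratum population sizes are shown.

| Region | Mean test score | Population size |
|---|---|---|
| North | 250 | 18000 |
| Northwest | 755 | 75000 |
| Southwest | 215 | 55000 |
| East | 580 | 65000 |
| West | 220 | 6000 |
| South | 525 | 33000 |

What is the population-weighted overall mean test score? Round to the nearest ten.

Σ Nₕ·x̄ₕ = 129295000
Σ Nₕ = 18000 + 75000 + 55000 + 65000 + 6000 + 33000 = 252000
Overall mean = 129295000 / 252000 = 513.0754

510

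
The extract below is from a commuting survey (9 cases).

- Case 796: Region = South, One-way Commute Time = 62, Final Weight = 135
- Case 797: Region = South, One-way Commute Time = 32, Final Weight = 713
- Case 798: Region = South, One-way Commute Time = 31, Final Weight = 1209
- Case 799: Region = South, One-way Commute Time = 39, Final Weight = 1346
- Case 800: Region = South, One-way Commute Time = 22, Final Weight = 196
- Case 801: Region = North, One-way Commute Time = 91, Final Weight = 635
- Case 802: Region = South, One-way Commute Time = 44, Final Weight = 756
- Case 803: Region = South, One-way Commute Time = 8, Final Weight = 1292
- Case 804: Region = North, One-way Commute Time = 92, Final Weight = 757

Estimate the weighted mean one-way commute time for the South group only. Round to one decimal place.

South rows: 796, 797, 798, 799, 800, 802, 803
Weighted sum = 62×135 + 32×713 + 31×1209 + 39×1346 + 22×196 + 44×756 + 8×1292
  = 8370 + 22816 + 37479 + 52494 + 4312 + 33264 + 10336 = 169071
Sum of weights = 5647
Weighted mean = 169071 / 5647 = 29.939968

29.9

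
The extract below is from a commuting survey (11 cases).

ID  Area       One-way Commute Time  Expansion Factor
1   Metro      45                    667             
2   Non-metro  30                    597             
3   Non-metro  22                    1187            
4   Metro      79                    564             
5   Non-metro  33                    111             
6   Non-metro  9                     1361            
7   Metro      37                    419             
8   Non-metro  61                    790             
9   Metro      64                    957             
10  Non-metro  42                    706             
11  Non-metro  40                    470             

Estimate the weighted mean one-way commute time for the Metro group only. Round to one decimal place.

Metro rows: 1, 4, 7, 9
Weighted sum = 45×667 + 79×564 + 37×419 + 64×957
  = 30015 + 44556 + 15503 + 61248 = 151322
Sum of weights = 667 + 564 + 419 + 957 = 2607
Weighted mean = 151322 / 2607 = 58.044496

58.0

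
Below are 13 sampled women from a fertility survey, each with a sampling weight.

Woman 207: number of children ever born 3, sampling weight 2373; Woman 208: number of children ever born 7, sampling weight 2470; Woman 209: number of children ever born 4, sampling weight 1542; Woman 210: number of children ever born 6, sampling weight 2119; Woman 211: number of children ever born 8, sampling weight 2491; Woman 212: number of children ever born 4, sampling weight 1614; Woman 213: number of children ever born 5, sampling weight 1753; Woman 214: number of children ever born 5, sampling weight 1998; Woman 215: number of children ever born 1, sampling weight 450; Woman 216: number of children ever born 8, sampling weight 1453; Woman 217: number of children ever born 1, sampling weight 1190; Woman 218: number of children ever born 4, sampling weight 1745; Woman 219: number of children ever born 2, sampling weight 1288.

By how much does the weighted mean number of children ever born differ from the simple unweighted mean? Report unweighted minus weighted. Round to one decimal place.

-0.5

Unweighted sum = 58
Unweighted mean = 58 / 13 = 4.4615385
Weighted sum = 111250
Sum of weights = 22486
Weighted mean = 111250 / 22486 = 4.9475229
Difference (unweighted minus weighted) = -0.48598444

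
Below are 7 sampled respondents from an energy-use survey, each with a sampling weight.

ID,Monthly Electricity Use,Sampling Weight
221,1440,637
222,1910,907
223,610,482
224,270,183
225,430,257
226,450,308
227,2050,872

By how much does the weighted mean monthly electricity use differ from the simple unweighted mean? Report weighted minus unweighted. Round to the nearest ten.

Unweighted sum = 7160
Unweighted mean = 7160 / 7 = 1022.8571
Weighted sum = 5029790
Sum of weights = 637 + 907 + 482 + 183 + 257 + 308 + 872 = 3646
Weighted mean = 5029790 / 3646 = 1379.5365
Difference (weighted minus unweighted) = 356.67934

360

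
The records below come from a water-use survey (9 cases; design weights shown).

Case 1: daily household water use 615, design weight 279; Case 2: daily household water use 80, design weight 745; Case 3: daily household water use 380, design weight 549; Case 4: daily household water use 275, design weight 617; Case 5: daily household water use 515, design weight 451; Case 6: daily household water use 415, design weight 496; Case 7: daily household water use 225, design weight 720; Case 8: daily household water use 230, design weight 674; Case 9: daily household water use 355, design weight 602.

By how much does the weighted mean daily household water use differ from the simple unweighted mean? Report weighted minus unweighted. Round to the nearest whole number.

-36

Unweighted sum = 615 + 80 + 380 + 275 + 515 + 415 + 225 + 230 + 355 = 3090
Unweighted mean = 3090 / 9 = 343.33333
Weighted sum = 615×279 + 80×745 + 380×549 + 275×617 + 515×451 + 415×496 + 225×720 + 230×674 + 355×602
  = 1578315
Sum of weights = 279 + 745 + 549 + 617 + 451 + 496 + 720 + 674 + 602 = 5133
Weighted mean = 1578315 / 5133 = 307.48393
Difference (weighted minus unweighted) = -35.849406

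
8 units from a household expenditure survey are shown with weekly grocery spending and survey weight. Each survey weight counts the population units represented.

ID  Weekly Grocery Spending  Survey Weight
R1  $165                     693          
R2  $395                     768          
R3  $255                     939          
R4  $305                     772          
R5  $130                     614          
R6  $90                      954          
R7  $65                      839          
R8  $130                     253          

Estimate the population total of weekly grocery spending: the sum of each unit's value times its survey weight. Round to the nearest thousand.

Weighted total = 165×693 + 395×768 + 255×939 + 305×772 + 130×614 + 90×954 + 65×839 + 130×253
  = 114345 + 303360 + 239445 + 235460 + 79820 + 85860 + 54535 + 32890 = 1145715

1146000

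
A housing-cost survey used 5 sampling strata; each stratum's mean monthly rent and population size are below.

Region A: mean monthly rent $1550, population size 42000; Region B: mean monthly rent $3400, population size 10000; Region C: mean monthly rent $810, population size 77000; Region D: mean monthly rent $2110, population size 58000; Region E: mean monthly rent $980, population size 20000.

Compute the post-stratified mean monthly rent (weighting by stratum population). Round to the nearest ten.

Σ Nₕ·x̄ₕ = 1550×42000 + 3400×10000 + 810×77000 + 2110×58000 + 980×20000
  = 303450000
Σ Nₕ = 42000 + 10000 + 77000 + 58000 + 20000 = 207000
Overall mean = 303450000 / 207000 = 1465.942

1470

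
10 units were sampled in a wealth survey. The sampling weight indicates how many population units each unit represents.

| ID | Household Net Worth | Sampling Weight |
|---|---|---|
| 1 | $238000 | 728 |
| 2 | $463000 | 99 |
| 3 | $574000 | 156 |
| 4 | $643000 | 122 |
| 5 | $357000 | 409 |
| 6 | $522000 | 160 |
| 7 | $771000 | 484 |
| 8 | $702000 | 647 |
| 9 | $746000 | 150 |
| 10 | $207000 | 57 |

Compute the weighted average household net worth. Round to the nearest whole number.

520478

Weighted sum = 238000×728 + 463000×99 + 574000×156 + 643000×122 + 357000×409 + 522000×160 + 771000×484 + 702000×647 + 746000×150 + 207000×57
  = 173264000 + 45837000 + 89544000 + 78446000 + 146013000 + 83520000 + 373164000 + 454194000 + 111900000 + 11799000 = 1567681000
Sum of weights = 728 + 99 + 156 + 122 + 409 + 160 + 484 + 647 + 150 + 57 = 3012
Weighted mean = 1567681000 / 3012 = 520478.42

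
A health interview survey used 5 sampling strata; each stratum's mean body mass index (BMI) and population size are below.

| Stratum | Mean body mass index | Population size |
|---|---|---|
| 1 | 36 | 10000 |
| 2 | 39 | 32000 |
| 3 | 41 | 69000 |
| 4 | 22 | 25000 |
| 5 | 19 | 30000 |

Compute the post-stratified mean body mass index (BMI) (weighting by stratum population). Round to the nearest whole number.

33

Σ Nₕ·x̄ₕ = 36×10000 + 39×32000 + 41×69000 + 22×25000 + 19×30000
  = 360000 + 1248000 + 2829000 + 550000 + 570000 = 5557000
Σ Nₕ = 10000 + 32000 + 69000 + 25000 + 30000 = 166000
Overall mean = 5557000 / 166000 = 33.475904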